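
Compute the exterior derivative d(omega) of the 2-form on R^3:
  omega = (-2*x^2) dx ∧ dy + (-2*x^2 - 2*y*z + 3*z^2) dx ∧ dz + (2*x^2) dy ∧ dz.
d(omega) = (4*x + 2*z) dx ∧ dy ∧ dz

For a 2-form omega = sum_{i<j} g_{ij} dx_i ∧ dx_j, the exterior derivative is
  d(omega) = sum_{i<j} d(g_{ij}) ∧ dx_i ∧ dx_j = sum_{i<j, k} (∂g_{ij}/∂x_k) dx_k ∧ dx_i ∧ dx_j.
Expand each term, using dx_k ∧ dx_i ∧ dx_j = sgn(permutation) dx_{(a)} ∧ dx_{(b)} ∧ dx_{(c)} with (a < b < c) sorted:
  d(-2*x^2 - 2*y*z + 3*z^2) includes (∂/∂y)(-2*x^2 - 2*y*z + 3*z^2) dy = (-2*z) dy, which multiplied by dx ∧ dz gives (2*z) dx ∧ dy ∧ dz
  d(2*x^2) includes (∂/∂x)(2*x^2) dx = (4*x) dx, which multiplied by dy ∧ dz gives (4*x) dx ∧ dy ∧ dz
Collecting like 3-forms: d(omega) = (4*x + 2*z) dx ∧ dy ∧ dz.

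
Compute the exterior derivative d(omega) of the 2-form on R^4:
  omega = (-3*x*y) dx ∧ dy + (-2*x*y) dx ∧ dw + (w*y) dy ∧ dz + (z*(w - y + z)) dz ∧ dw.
d(omega) = (2*x) dx ∧ dy ∧ dw + (y - z) dy ∧ dz ∧ dw

For a 2-form omega = sum_{i<j} g_{ij} dx_i ∧ dx_j, the exterior derivative is
  d(omega) = sum_{i<j} d(g_{ij}) ∧ dx_i ∧ dx_j = sum_{i<j, k} (∂g_{ij}/∂x_k) dx_k ∧ dx_i ∧ dx_j.
Expand each term, using dx_k ∧ dx_i ∧ dx_j = sgn(permutation) dx_{(a)} ∧ dx_{(b)} ∧ dx_{(c)} with (a < b < c) sorted:
  d(-2*x*y) includes (∂/∂y)(-2*x*y) dy = (-2*x) dy, which multiplied by dx ∧ dw gives (2*x) dx ∧ dy ∧ dw
  d(w*y) includes (∂/∂w)(w*y) dw = (y) dw, which multiplied by dy ∧ dz gives (y) dy ∧ dz ∧ dw
  d(z*(w - y + z)) includes (∂/∂y)(z*(w - y + z)) dy = (-z) dy, which multiplied by dz ∧ dw gives (-z) dy ∧ dz ∧ dw
Collecting like 3-forms: d(omega) = (2*x) dx ∧ dy ∧ dw + (y - z) dy ∧ dz ∧ dw.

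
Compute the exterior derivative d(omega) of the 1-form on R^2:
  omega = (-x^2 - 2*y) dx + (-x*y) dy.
d(omega) = (2 - y) dx ∧ dy

For a 1-form omega = sum_i f_i dx_i, the exterior derivative is
  d(omega) = sum_{i < j} (∂f_j/∂x_i - ∂f_i/∂x_j) dx_i ∧ dx_j.
  coefficient of dx ∧ dy: ∂f_2/∂x - ∂f_1/∂y = ∂(-x*y)/∂x - ∂(-x^2 - 2*y)/∂y = 2 - y
Assembling: d(omega) = (2 - y) dx ∧ dy.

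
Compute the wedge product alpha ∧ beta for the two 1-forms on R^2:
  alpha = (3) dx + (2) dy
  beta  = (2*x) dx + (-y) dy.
alpha ∧ beta = (-4*x - 3*y) dx ∧ dy

Distribute the wedge, using dx_i ∧ dx_j = -dx_j ∧ dx_i and dx_i ∧ dx_i = 0. For each pair (i, j) with i < j, the coefficient of dx_i ∧ dx_j in alpha ∧ beta is (alpha_i * beta_j - alpha_j * beta_i). Collecting: alpha ∧ beta = (-4*x - 3*y) dx ∧ dy.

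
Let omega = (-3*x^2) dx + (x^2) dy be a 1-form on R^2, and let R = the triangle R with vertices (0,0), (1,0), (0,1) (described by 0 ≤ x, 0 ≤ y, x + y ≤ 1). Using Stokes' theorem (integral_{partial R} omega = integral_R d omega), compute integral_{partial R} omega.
integral_(partial R) omega = 1/3

Stokes: integral_partial_R omega = integral_R d omega with d omega = (∂Q/∂x - ∂P/∂y) dx ∧ dy.
  ∂Q/∂x = 2*x
  ∂P/∂y = 0
  integrand = ∂Q/∂x - ∂P/∂y = 2*x.
Integrating over R: integral_0^1 integral_0^{1-x} (2*x) dy dx = 1/3.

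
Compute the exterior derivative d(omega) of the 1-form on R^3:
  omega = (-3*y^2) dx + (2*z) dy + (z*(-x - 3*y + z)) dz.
d(omega) = (6*y) dx ∧ dy + (-z) dx ∧ dz + (-3*z - 2) dy ∧ dz

For a 1-form omega = sum_i f_i dx_i, the exterior derivative is
  d(omega) = sum_{i < j} (∂f_j/∂x_i - ∂f_i/∂x_j) dx_i ∧ dx_j.
  coefficient of dx ∧ dy: ∂f_2/∂x - ∂f_1/∂y = ∂(2*z)/∂x - ∂(-3*y^2)/∂y = 6*y
  coefficient of dx ∧ dz: ∂f_3/∂x - ∂f_1/∂z = ∂(z*(-x - 3*y + z))/∂x - ∂(-3*y^2)/∂z = -z
  coefficient of dy ∧ dz: ∂f_3/∂y - ∂f_2/∂z = ∂(z*(-x - 3*y + z))/∂y - ∂(2*z)/∂z = -3*z - 2
Assembling: d(omega) = (6*y) dx ∧ dy + (-z) dx ∧ dz + (-3*z - 2) dy ∧ dz.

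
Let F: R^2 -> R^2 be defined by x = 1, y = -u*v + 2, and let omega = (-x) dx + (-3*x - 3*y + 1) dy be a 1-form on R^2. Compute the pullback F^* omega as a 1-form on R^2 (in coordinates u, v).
F^* omega = (v*(-3*u*v + 8)) du + (u*(-3*u*v + 8)) dv

Using F^*(f dg) = (f ∘ F) d(g ∘ F), substitute each coordinate x_i by F_i(u, v) in f_i, and replace dx_i by d F_i = (∂F_i/∂u) du + (∂F_i/∂v) dv.
  For the x component: f_1(F) = -1; d F_1 = (0) du + (0) dv
  For the y component: f_2(F) = 3*u*v - 8; d F_2 = (-v) du + (-u) dv
Combining and collecting du, dv coefficients:
  coeff of du: v*(-3*u*v + 8)
  coeff of dv: u*(-3*u*v + 8)
F^* omega = (v*(-3*u*v + 8)) du + (u*(-3*u*v + 8)) dv.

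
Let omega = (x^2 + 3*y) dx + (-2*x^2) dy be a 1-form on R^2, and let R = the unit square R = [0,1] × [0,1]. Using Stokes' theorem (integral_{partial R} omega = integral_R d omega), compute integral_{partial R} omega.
integral_(partial R) omega = -5

Stokes: integral_partial_R omega = integral_R d omega with d omega = (∂Q/∂x - ∂P/∂y) dx ∧ dy.
  ∂Q/∂x = -4*x
  ∂P/∂y = 3
  integrand = ∂Q/∂x - ∂P/∂y = -4*x - 3.
Integrating over R: integral_0^1 integral_0^1 (-4*x - 3) dx dy = -5.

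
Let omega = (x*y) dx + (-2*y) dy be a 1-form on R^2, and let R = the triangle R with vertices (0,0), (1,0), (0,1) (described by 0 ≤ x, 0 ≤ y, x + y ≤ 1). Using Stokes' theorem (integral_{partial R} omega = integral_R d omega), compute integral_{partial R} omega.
integral_(partial R) omega = -1/6

Stokes: integral_partial_R omega = integral_R d omega with d omega = (∂Q/∂x - ∂P/∂y) dx ∧ dy.
  ∂Q/∂x = 0
  ∂P/∂y = x
  integrand = ∂Q/∂x - ∂P/∂y = -x.
Integrating over R: integral_0^1 integral_0^{1-x} (-x) dy dx = -1/6.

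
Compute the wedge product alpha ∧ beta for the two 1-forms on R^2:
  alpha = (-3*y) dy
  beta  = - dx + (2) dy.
alpha ∧ beta = (-3*y) dx ∧ dy

Distribute the wedge, using dx_i ∧ dx_j = -dx_j ∧ dx_i and dx_i ∧ dx_i = 0. For each pair (i, j) with i < j, the coefficient of dx_i ∧ dx_j in alpha ∧ beta is (alpha_i * beta_j - alpha_j * beta_i). Collecting: alpha ∧ beta = (-3*y) dx ∧ dy.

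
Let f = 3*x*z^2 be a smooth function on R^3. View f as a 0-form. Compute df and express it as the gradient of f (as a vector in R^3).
df = (3*z^2) dx + (0) dy + (6*x*z) dz; grad f = (3*z^2, 0, 6*x*z)

For a 0-form f, d f = (∂f/∂x) dx + (∂f/∂y) dy + (∂f/∂z) dz. The components of the vector representation are exactly the entries of grad f in Cartesian coordinates:
  ∂f/∂x = 3*z^2
  ∂f/∂y = 0
  ∂f/∂z = 6*x*z.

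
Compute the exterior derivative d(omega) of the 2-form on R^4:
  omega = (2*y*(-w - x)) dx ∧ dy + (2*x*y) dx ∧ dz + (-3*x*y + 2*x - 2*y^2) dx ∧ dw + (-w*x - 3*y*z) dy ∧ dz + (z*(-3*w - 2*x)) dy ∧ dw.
d(omega) = (3*x + 2*y - 2*z) dx ∧ dy ∧ dw + (-w - 2*x) dx ∧ dy ∧ dz + (3*w + x) dy ∧ dz ∧ dw

For a 2-form omega = sum_{i<j} g_{ij} dx_i ∧ dx_j, the exterior derivative is
  d(omega) = sum_{i<j} d(g_{ij}) ∧ dx_i ∧ dx_j = sum_{i<j, k} (∂g_{ij}/∂x_k) dx_k ∧ dx_i ∧ dx_j.
Expand each term, using dx_k ∧ dx_i ∧ dx_j = sgn(permutation) dx_{(a)} ∧ dx_{(b)} ∧ dx_{(c)} with (a < b < c) sorted:
  d(2*y*(-w - x)) includes (∂/∂w)(2*y*(-w - x)) dw = (-2*y) dw, which multiplied by dx ∧ dy gives (-2*y) dx ∧ dy ∧ dw
  d(2*x*y) includes (∂/∂y)(2*x*y) dy = (2*x) dy, which multiplied by dx ∧ dz gives (-2*x) dx ∧ dy ∧ dz
  d(-3*x*y + 2*x - 2*y^2) includes (∂/∂y)(-3*x*y + 2*x - 2*y^2) dy = (-3*x - 4*y) dy, which multiplied by dx ∧ dw gives (3*x + 4*y) dx ∧ dy ∧ dw
  d(-w*x - 3*y*z) includes (∂/∂x)(-w*x - 3*y*z) dx = (-w) dx, which multiplied by dy ∧ dz gives (-w) dx ∧ dy ∧ dz
  d(-w*x - 3*y*z) includes (∂/∂w)(-w*x - 3*y*z) dw = (-x) dw, which multiplied by dy ∧ dz gives (-x) dy ∧ dz ∧ dw
  d(z*(-3*w - 2*x)) includes (∂/∂x)(z*(-3*w - 2*x)) dx = (-2*z) dx, which multiplied by dy ∧ dw gives (-2*z) dx ∧ dy ∧ dw
  d(z*(-3*w - 2*x)) includes (∂/∂z)(z*(-3*w - 2*x)) dz = (-3*w - 2*x) dz, which multiplied by dy ∧ dw gives (3*w + 2*x) dy ∧ dz ∧ dw
Collecting like 3-forms: d(omega) = (3*x + 2*y - 2*z) dx ∧ dy ∧ dw + (-w - 2*x) dx ∧ dy ∧ dz + (3*w + x) dy ∧ dz ∧ dw.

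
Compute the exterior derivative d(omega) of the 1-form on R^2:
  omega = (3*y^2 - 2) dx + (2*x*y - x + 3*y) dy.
d(omega) = (-4*y - 1) dx ∧ dy

For a 1-form omega = sum_i f_i dx_i, the exterior derivative is
  d(omega) = sum_{i < j} (∂f_j/∂x_i - ∂f_i/∂x_j) dx_i ∧ dx_j.
  coefficient of dx ∧ dy: ∂f_2/∂x - ∂f_1/∂y = ∂(2*x*y - x + 3*y)/∂x - ∂(3*y^2 - 2)/∂y = -4*y - 1
Assembling: d(omega) = (-4*y - 1) dx ∧ dy.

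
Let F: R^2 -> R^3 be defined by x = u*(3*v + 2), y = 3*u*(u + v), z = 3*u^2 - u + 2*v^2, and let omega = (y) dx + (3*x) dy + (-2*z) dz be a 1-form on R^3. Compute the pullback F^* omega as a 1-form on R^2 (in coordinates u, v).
F^* omega = (-36*u^3 + 63*u^2*v + 60*u^2 + 12*u*v^2 + 24*u*v - 2*u + 4*v^2) du + (9*u^3 + 12*u^2*v + 18*u^2 + 8*u*v - 16*v^3) dv

Using F^*(f dg) = (f ∘ F) d(g ∘ F), substitute each coordinate x_i by F_i(u, v) in f_i, and replace dx_i by d F_i = (∂F_i/∂u) du + (∂F_i/∂v) dv.
  For the x component: f_1(F) = 3*u*(u + v); d F_1 = (3*v + 2) du + (3*u) dv
  For the y component: f_2(F) = 3*u*(3*v + 2); d F_2 = (6*u + 3*v) du + (3*u) dv
  For the z component: f_3(F) = -6*u^2 + 2*u - 4*v^2; d F_3 = (6*u - 1) du + (4*v) dv
Combining and collecting du, dv coefficients:
  coeff of du: -36*u^3 + 63*u^2*v + 60*u^2 + 12*u*v^2 + 24*u*v - 2*u + 4*v^2
  coeff of dv: 9*u^3 + 12*u^2*v + 18*u^2 + 8*u*v - 16*v^3
F^* omega = (-36*u^3 + 63*u^2*v + 60*u^2 + 12*u*v^2 + 24*u*v - 2*u + 4*v^2) du + (9*u^3 + 12*u^2*v + 18*u^2 + 8*u*v - 16*v^3) dv.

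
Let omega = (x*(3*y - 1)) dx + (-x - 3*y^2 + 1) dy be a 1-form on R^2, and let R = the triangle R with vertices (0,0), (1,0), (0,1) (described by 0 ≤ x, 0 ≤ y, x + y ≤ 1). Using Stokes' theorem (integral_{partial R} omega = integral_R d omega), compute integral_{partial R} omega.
integral_(partial R) omega = -1

Stokes: integral_partial_R omega = integral_R d omega with d omega = (∂Q/∂x - ∂P/∂y) dx ∧ dy.
  ∂Q/∂x = -1
  ∂P/∂y = 3*x
  integrand = ∂Q/∂x - ∂P/∂y = -3*x - 1.
Integrating over R: integral_0^1 integral_0^{1-x} (-3*x - 1) dy dx = -1.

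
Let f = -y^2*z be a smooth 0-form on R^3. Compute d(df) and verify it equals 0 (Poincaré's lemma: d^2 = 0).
d(df) = 0

Step 1: df = sum_i (∂f/∂x_i) dx_i = (0) dx + (-2*y*z) dy + (-y^2) dz.
Step 2: Apply d again. Using the 1-form formula, the coefficient of dx ∧ dy in d(df) is ∂^2 f/∂x ∂y - ∂^2 f/∂y ∂x = (0) - (0) = 0 (equality of mixed partials for smooth f).
Similarly for dx ∧ dz and dy ∧ dz — all coefficients vanish. So d(df) = 0.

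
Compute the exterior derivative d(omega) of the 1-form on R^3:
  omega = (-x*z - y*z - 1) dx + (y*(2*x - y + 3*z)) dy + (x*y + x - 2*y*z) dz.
d(omega) = (2*y + z) dx ∧ dy + (x + 2*y + 1) dx ∧ dz + (x - 3*y - 2*z) dy ∧ dz

For a 1-form omega = sum_i f_i dx_i, the exterior derivative is
  d(omega) = sum_{i < j} (∂f_j/∂x_i - ∂f_i/∂x_j) dx_i ∧ dx_j.
  coefficient of dx ∧ dy: ∂f_2/∂x - ∂f_1/∂y = ∂(y*(2*x - y + 3*z))/∂x - ∂(-x*z - y*z - 1)/∂y = 2*y + z
  coefficient of dx ∧ dz: ∂f_3/∂x - ∂f_1/∂z = ∂(x*y + x - 2*y*z)/∂x - ∂(-x*z - y*z - 1)/∂z = x + 2*y + 1
  coefficient of dy ∧ dz: ∂f_3/∂y - ∂f_2/∂z = ∂(x*y + x - 2*y*z)/∂y - ∂(y*(2*x - y + 3*z))/∂z = x - 3*y - 2*z
Assembling: d(omega) = (2*y + z) dx ∧ dy + (x + 2*y + 1) dx ∧ dz + (x - 3*y - 2*z) dy ∧ dz.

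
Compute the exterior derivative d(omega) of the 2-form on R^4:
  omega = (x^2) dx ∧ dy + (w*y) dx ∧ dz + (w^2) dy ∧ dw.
d(omega) = (-w) dx ∧ dy ∧ dz + (y) dx ∧ dz ∧ dw

For a 2-form omega = sum_{i<j} g_{ij} dx_i ∧ dx_j, the exterior derivative is
  d(omega) = sum_{i<j} d(g_{ij}) ∧ dx_i ∧ dx_j = sum_{i<j, k} (∂g_{ij}/∂x_k) dx_k ∧ dx_i ∧ dx_j.
Expand each term, using dx_k ∧ dx_i ∧ dx_j = sgn(permutation) dx_{(a)} ∧ dx_{(b)} ∧ dx_{(c)} with (a < b < c) sorted:
  d(w*y) includes (∂/∂y)(w*y) dy = (w) dy, which multiplied by dx ∧ dz gives (-w) dx ∧ dy ∧ dz
  d(w*y) includes (∂/∂w)(w*y) dw = (y) dw, which multiplied by dx ∧ dz gives (y) dx ∧ dz ∧ dw
Collecting like 3-forms: d(omega) = (-w) dx ∧ dy ∧ dz + (y) dx ∧ dz ∧ dw.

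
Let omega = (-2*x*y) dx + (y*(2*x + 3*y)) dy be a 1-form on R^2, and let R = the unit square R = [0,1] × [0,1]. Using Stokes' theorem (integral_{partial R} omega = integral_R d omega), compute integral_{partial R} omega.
integral_(partial R) omega = 2

Stokes: integral_partial_R omega = integral_R d omega with d omega = (∂Q/∂x - ∂P/∂y) dx ∧ dy.
  ∂Q/∂x = 2*y
  ∂P/∂y = -2*x
  integrand = ∂Q/∂x - ∂P/∂y = 2*x + 2*y.
Integrating over R: integral_0^1 integral_0^1 (2*x + 2*y) dx dy = 2.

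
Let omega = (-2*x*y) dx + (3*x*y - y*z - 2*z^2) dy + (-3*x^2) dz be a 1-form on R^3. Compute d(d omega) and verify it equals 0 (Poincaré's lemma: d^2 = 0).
d(d omega) = 0

Step 1: d omega = sum_{i<j} (∂f_j/∂x_i - ∂f_i/∂x_j) dx_i ∧ dx_j:
  coeff of dx ∧ dy: 2*x + 3*y
  coeff of dx ∧ dz: -6*x
  coeff of dy ∧ dz: y + 4*z
Step 2: Apply d again to each 2-form coefficient. The only possible 3-form in R^3 is dx ∧ dy ∧ dz, with coefficient
  ∂(coeff of dy∧dz)/∂x - ∂(coeff of dx∧dz)/∂y + ∂(coeff of dx∧dy)/∂z
  = ∂/∂x (y + 4*z) - ∂/∂y (-6*x) + ∂/∂z (2*x + 3*y).
Each of these terms simplifies to sums of mixed partials that cancel in pairs. The result is 0 (by equality of mixed partials for smooth functions — Schwarz / Clairaut).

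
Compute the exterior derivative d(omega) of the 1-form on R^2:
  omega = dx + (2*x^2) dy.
d(omega) = (4*x) dx ∧ dy

For a 1-form omega = sum_i f_i dx_i, the exterior derivative is
  d(omega) = sum_{i < j} (∂f_j/∂x_i - ∂f_i/∂x_j) dx_i ∧ dx_j.
  coefficient of dx ∧ dy: ∂f_2/∂x - ∂f_1/∂y = ∂(2*x^2)/∂x - ∂(1)/∂y = 4*x
Assembling: d(omega) = (4*x) dx ∧ dy.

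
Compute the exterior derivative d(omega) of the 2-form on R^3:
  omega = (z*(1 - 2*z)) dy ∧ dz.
d(omega) = 0

For a 2-form omega = sum_{i<j} g_{ij} dx_i ∧ dx_j, the exterior derivative is
  d(omega) = sum_{i<j} d(g_{ij}) ∧ dx_i ∧ dx_j = sum_{i<j, k} (∂g_{ij}/∂x_k) dx_k ∧ dx_i ∧ dx_j.
Expand each term, using dx_k ∧ dx_i ∧ dx_j = sgn(permutation) dx_{(a)} ∧ dx_{(b)} ∧ dx_{(c)} with (a < b < c) sorted:

Collecting like 3-forms: d(omega) = 0.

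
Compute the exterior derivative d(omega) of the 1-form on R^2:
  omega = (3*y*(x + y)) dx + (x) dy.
d(omega) = (-3*x - 6*y + 1) dx ∧ dy

For a 1-form omega = sum_i f_i dx_i, the exterior derivative is
  d(omega) = sum_{i < j} (∂f_j/∂x_i - ∂f_i/∂x_j) dx_i ∧ dx_j.
  coefficient of dx ∧ dy: ∂f_2/∂x - ∂f_1/∂y = ∂(x)/∂x - ∂(3*y*(x + y))/∂y = -3*x - 6*y + 1
Assembling: d(omega) = (-3*x - 6*y + 1) dx ∧ dy.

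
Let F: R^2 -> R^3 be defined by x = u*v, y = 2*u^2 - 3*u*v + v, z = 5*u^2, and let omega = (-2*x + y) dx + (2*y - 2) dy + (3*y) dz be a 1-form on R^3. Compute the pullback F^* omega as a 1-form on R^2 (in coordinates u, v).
F^* omega = (76*u^3 - 124*u^2*v + 13*u*v^2 + 38*u*v - 8*u - 5*v^2 + 6*v) du + (-10*u^3 + 13*u^2*v + 4*u^2 - 11*u*v + 6*u + 2*v - 2) dv

Using F^*(f dg) = (f ∘ F) d(g ∘ F), substitute each coordinate x_i by F_i(u, v) in f_i, and replace dx_i by d F_i = (∂F_i/∂u) du + (∂F_i/∂v) dv.
  For the x component: f_1(F) = 2*u^2 - 5*u*v + v; d F_1 = (v) du + (u) dv
  For the y component: f_2(F) = 4*u^2 - 6*u*v + 2*v - 2; d F_2 = (4*u - 3*v) du + (1 - 3*u) dv
  For the z component: f_3(F) = 6*u^2 - 9*u*v + 3*v; d F_3 = (10*u) du + (0) dv
Combining and collecting du, dv coefficients:
  coeff of du: 76*u^3 - 124*u^2*v + 13*u*v^2 + 38*u*v - 8*u - 5*v^2 + 6*v
  coeff of dv: -10*u^3 + 13*u^2*v + 4*u^2 - 11*u*v + 6*u + 2*v - 2
F^* omega = (76*u^3 - 124*u^2*v + 13*u*v^2 + 38*u*v - 8*u - 5*v^2 + 6*v) du + (-10*u^3 + 13*u^2*v + 4*u^2 - 11*u*v + 6*u + 2*v - 2) dv.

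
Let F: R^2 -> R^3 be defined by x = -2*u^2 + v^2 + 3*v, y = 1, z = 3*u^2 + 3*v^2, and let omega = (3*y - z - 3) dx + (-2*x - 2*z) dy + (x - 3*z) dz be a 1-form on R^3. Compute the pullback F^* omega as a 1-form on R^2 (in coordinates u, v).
F^* omega = (18*u*(-3*u^2 - 2*v^2 + v)) du + (-72*u^2*v - 9*u^2 - 54*v^3 + 9*v^2) dv

Using F^*(f dg) = (f ∘ F) d(g ∘ F), substitute each coordinate x_i by F_i(u, v) in f_i, and replace dx_i by d F_i = (∂F_i/∂u) du + (∂F_i/∂v) dv.
  For the x component: f_1(F) = -3*u^2 - 3*v^2; d F_1 = (-4*u) du + (2*v + 3) dv
  For the y component: f_2(F) = -2*u^2 - 8*v^2 - 6*v; d F_2 = (0) du + (0) dv
  For the z component: f_3(F) = -11*u^2 - 8*v^2 + 3*v; d F_3 = (6*u) du + (6*v) dv
Combining and collecting du, dv coefficients:
  coeff of du: 18*u*(-3*u^2 - 2*v^2 + v)
  coeff of dv: -72*u^2*v - 9*u^2 - 54*v^3 + 9*v^2
F^* omega = (18*u*(-3*u^2 - 2*v^2 + v)) du + (-72*u^2*v - 9*u^2 - 54*v^3 + 9*v^2) dv.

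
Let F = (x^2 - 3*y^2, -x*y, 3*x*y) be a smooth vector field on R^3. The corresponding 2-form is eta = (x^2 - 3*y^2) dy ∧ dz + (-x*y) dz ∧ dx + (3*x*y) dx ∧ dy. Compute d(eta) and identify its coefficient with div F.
d(eta) = (x) dx ∧ dy ∧ dz; div F = x

For a 2-form in R^3 of the form above, applying d gives a 3-form with coefficient ∂P/∂x + ∂Q/∂y + ∂R/∂z:
  ∂P/∂x = 2*x
  ∂Q/∂y = -x
  ∂R/∂z = 0
Sum = x, which is exactly div F.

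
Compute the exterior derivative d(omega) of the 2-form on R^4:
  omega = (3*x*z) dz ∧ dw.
d(omega) = (3*z) dx ∧ dz ∧ dw

For a 2-form omega = sum_{i<j} g_{ij} dx_i ∧ dx_j, the exterior derivative is
  d(omega) = sum_{i<j} d(g_{ij}) ∧ dx_i ∧ dx_j = sum_{i<j, k} (∂g_{ij}/∂x_k) dx_k ∧ dx_i ∧ dx_j.
Expand each term, using dx_k ∧ dx_i ∧ dx_j = sgn(permutation) dx_{(a)} ∧ dx_{(b)} ∧ dx_{(c)} with (a < b < c) sorted:
  d(3*x*z) includes (∂/∂x)(3*x*z) dx = (3*z) dx, which multiplied by dz ∧ dw gives (3*z) dx ∧ dz ∧ dw
Collecting like 3-forms: d(omega) = (3*z) dx ∧ dz ∧ dw.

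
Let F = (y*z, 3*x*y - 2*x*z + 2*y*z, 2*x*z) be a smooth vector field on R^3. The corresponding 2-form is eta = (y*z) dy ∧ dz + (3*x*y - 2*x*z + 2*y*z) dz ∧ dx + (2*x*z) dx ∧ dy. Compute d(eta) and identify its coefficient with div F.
d(eta) = (5*x + 2*z) dx ∧ dy ∧ dz; div F = 5*x + 2*z

For a 2-form in R^3 of the form above, applying d gives a 3-form with coefficient ∂P/∂x + ∂Q/∂y + ∂R/∂z:
  ∂P/∂x = 0
  ∂Q/∂y = 3*x + 2*z
  ∂R/∂z = 2*x
Sum = 5*x + 2*z, which is exactly div F.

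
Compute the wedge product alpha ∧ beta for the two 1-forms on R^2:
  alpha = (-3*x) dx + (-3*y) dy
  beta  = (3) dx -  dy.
alpha ∧ beta = (3*x + 9*y) dx ∧ dy

Distribute the wedge, using dx_i ∧ dx_j = -dx_j ∧ dx_i and dx_i ∧ dx_i = 0. For each pair (i, j) with i < j, the coefficient of dx_i ∧ dx_j in alpha ∧ beta is (alpha_i * beta_j - alpha_j * beta_i). Collecting: alpha ∧ beta = (3*x + 9*y) dx ∧ dy.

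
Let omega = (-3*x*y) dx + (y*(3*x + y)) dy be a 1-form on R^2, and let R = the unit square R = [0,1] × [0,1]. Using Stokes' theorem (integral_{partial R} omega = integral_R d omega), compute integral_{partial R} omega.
integral_(partial R) omega = 3

Stokes: integral_partial_R omega = integral_R d omega with d omega = (∂Q/∂x - ∂P/∂y) dx ∧ dy.
  ∂Q/∂x = 3*y
  ∂P/∂y = -3*x
  integrand = ∂Q/∂x - ∂P/∂y = 3*x + 3*y.
Integrating over R: integral_0^1 integral_0^1 (3*x + 3*y) dx dy = 3.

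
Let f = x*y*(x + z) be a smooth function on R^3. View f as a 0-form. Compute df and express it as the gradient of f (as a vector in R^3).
df = (y*(2*x + z)) dx + (x*(x + z)) dy + (x*y) dz; grad f = (y*(2*x + z), x*(x + z), x*y)

For a 0-form f, d f = (∂f/∂x) dx + (∂f/∂y) dy + (∂f/∂z) dz. The components of the vector representation are exactly the entries of grad f in Cartesian coordinates:
  ∂f/∂x = y*(2*x + z)
  ∂f/∂y = x*(x + z)
  ∂f/∂z = x*y.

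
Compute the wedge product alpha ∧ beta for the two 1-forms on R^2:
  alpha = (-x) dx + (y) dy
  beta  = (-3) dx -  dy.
alpha ∧ beta = (x + 3*y) dx ∧ dy

Distribute the wedge, using dx_i ∧ dx_j = -dx_j ∧ dx_i and dx_i ∧ dx_i = 0. For each pair (i, j) with i < j, the coefficient of dx_i ∧ dx_j in alpha ∧ beta is (alpha_i * beta_j - alpha_j * beta_i). Collecting: alpha ∧ beta = (x + 3*y) dx ∧ dy.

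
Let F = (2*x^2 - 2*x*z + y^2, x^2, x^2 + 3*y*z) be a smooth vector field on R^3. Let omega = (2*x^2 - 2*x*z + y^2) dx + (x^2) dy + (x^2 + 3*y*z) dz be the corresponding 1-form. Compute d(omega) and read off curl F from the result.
d(omega) = (3*z) dy ∧ dz + (-4*x) dz ∧ dx + (2*x - 2*y) dx ∧ dy; curl F = (3*z, -4*x, 2*x - 2*y)

d omega = sum_{i<j} (∂f_j/∂x_i - ∂f_i/∂x_j) dx_i ∧ dx_j. Under the identification (dy ∧ dz, dz ∧ dx, dx ∧ dy) ↔ (e_x, e_y, e_z), the coefficients are exactly the components of curl F. Compute:
  ∂R/∂y - ∂Q/∂z = (3*z) - (0) = 3*z
  ∂P/∂z - ∂R/∂x = (-2*x) - (2*x) = -4*x
  ∂Q/∂x - ∂P/∂y = (2*x) - (2*y) = 2*x - 2*y.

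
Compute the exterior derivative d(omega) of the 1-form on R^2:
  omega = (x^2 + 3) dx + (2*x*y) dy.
d(omega) = (2*y) dx ∧ dy

For a 1-form omega = sum_i f_i dx_i, the exterior derivative is
  d(omega) = sum_{i < j} (∂f_j/∂x_i - ∂f_i/∂x_j) dx_i ∧ dx_j.
  coefficient of dx ∧ dy: ∂f_2/∂x - ∂f_1/∂y = ∂(2*x*y)/∂x - ∂(x^2 + 3)/∂y = 2*y
Assembling: d(omega) = (2*y) dx ∧ dy.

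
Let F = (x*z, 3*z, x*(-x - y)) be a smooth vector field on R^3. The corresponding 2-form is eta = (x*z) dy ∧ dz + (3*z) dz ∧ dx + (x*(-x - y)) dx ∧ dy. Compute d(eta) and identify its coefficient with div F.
d(eta) = (z) dx ∧ dy ∧ dz; div F = z

For a 2-form in R^3 of the form above, applying d gives a 3-form with coefficient ∂P/∂x + ∂Q/∂y + ∂R/∂z:
  ∂P/∂x = z
  ∂Q/∂y = 0
  ∂R/∂z = 0
Sum = z, which is exactly div F.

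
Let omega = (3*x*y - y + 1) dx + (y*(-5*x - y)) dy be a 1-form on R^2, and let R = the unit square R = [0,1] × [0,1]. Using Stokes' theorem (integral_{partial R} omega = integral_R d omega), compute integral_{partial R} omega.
integral_(partial R) omega = -3

Stokes: integral_partial_R omega = integral_R d omega with d omega = (∂Q/∂x - ∂P/∂y) dx ∧ dy.
  ∂Q/∂x = -5*y
  ∂P/∂y = 3*x - 1
  integrand = ∂Q/∂x - ∂P/∂y = -3*x - 5*y + 1.
Integrating over R: integral_0^1 integral_0^1 (-3*x - 5*y + 1) dx dy = -3.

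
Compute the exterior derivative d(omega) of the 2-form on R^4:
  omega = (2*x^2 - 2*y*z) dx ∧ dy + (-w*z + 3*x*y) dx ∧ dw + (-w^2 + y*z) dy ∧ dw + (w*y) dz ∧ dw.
d(omega) = (-2*y) dx ∧ dy ∧ dz + (-3*x) dx ∧ dy ∧ dw + (w) dx ∧ dz ∧ dw + (w - y) dy ∧ dz ∧ dw

For a 2-form omega = sum_{i<j} g_{ij} dx_i ∧ dx_j, the exterior derivative is
  d(omega) = sum_{i<j} d(g_{ij}) ∧ dx_i ∧ dx_j = sum_{i<j, k} (∂g_{ij}/∂x_k) dx_k ∧ dx_i ∧ dx_j.
Expand each term, using dx_k ∧ dx_i ∧ dx_j = sgn(permutation) dx_{(a)} ∧ dx_{(b)} ∧ dx_{(c)} with (a < b < c) sorted:
  d(2*x^2 - 2*y*z) includes (∂/∂z)(2*x^2 - 2*y*z) dz = (-2*y) dz, which multiplied by dx ∧ dy gives (-2*y) dx ∧ dy ∧ dz
  d(-w*z + 3*x*y) includes (∂/∂y)(-w*z + 3*x*y) dy = (3*x) dy, which multiplied by dx ∧ dw gives (-3*x) dx ∧ dy ∧ dw
  d(-w*z + 3*x*y) includes (∂/∂z)(-w*z + 3*x*y) dz = (-w) dz, which multiplied by dx ∧ dw gives (w) dx ∧ dz ∧ dw
  d(-w^2 + y*z) includes (∂/∂z)(-w^2 + y*z) dz = (y) dz, which multiplied by dy ∧ dw gives (-y) dy ∧ dz ∧ dw
  d(w*y) includes (∂/∂y)(w*y) dy = (w) dy, which multiplied by dz ∧ dw gives (w) dy ∧ dz ∧ dw
Collecting like 3-forms: d(omega) = (-2*y) dx ∧ dy ∧ dz + (-3*x) dx ∧ dy ∧ dw + (w) dx ∧ dz ∧ dw + (w - y) dy ∧ dz ∧ dw.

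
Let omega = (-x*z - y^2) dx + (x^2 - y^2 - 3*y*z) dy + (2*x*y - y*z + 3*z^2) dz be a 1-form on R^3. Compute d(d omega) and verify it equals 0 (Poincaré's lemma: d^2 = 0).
d(d omega) = 0

Step 1: d omega = sum_{i<j} (∂f_j/∂x_i - ∂f_i/∂x_j) dx_i ∧ dx_j:
  coeff of dx ∧ dy: 2*x + 2*y
  coeff of dx ∧ dz: x + 2*y
  coeff of dy ∧ dz: 2*x + 3*y - z
Step 2: Apply d again to each 2-form coefficient. The only possible 3-form in R^3 is dx ∧ dy ∧ dz, with coefficient
  ∂(coeff of dy∧dz)/∂x - ∂(coeff of dx∧dz)/∂y + ∂(coeff of dx∧dy)/∂z
  = ∂/∂x (2*x + 3*y - z) - ∂/∂y (x + 2*y) + ∂/∂z (2*x + 2*y).
Each of these terms simplifies to sums of mixed partials that cancel in pairs. The result is 0 (by equality of mixed partials for smooth functions — Schwarz / Clairaut).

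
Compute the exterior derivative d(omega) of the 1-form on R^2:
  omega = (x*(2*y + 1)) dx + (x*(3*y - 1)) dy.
d(omega) = (-2*x + 3*y - 1) dx ∧ dy

For a 1-form omega = sum_i f_i dx_i, the exterior derivative is
  d(omega) = sum_{i < j} (∂f_j/∂x_i - ∂f_i/∂x_j) dx_i ∧ dx_j.
  coefficient of dx ∧ dy: ∂f_2/∂x - ∂f_1/∂y = ∂(x*(3*y - 1))/∂x - ∂(x*(2*y + 1))/∂y = -2*x + 3*y - 1
Assembling: d(omega) = (-2*x + 3*y - 1) dx ∧ dy.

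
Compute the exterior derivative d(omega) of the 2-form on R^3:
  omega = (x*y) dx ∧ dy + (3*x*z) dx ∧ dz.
d(omega) = 0

For a 2-form omega = sum_{i<j} g_{ij} dx_i ∧ dx_j, the exterior derivative is
  d(omega) = sum_{i<j} d(g_{ij}) ∧ dx_i ∧ dx_j = sum_{i<j, k} (∂g_{ij}/∂x_k) dx_k ∧ dx_i ∧ dx_j.
Expand each term, using dx_k ∧ dx_i ∧ dx_j = sgn(permutation) dx_{(a)} ∧ dx_{(b)} ∧ dx_{(c)} with (a < b < c) sorted:

Collecting like 3-forms: d(omega) = 0.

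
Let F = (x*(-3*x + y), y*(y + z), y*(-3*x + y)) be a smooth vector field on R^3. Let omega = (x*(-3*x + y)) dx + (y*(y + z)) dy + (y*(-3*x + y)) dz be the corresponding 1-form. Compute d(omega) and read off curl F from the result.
d(omega) = (-3*x + y) dy ∧ dz + (3*y) dz ∧ dx + (-x) dx ∧ dy; curl F = (-3*x + y, 3*y, -x)

d omega = sum_{i<j} (∂f_j/∂x_i - ∂f_i/∂x_j) dx_i ∧ dx_j. Under the identification (dy ∧ dz, dz ∧ dx, dx ∧ dy) ↔ (e_x, e_y, e_z), the coefficients are exactly the components of curl F. Compute:
  ∂R/∂y - ∂Q/∂z = (-3*x + 2*y) - (y) = -3*x + y
  ∂P/∂z - ∂R/∂x = (0) - (-3*y) = 3*y
  ∂Q/∂x - ∂P/∂y = (0) - (x) = -x.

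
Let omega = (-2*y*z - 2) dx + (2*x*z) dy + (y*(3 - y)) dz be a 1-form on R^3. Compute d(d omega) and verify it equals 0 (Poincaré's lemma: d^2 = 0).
d(d omega) = 0

Step 1: d omega = sum_{i<j} (∂f_j/∂x_i - ∂f_i/∂x_j) dx_i ∧ dx_j:
  coeff of dx ∧ dy: 4*z
  coeff of dx ∧ dz: 2*y
  coeff of dy ∧ dz: -2*x - 2*y + 3
Step 2: Apply d again to each 2-form coefficient. The only possible 3-form in R^3 is dx ∧ dy ∧ dz, with coefficient
  ∂(coeff of dy∧dz)/∂x - ∂(coeff of dx∧dz)/∂y + ∂(coeff of dx∧dy)/∂z
  = ∂/∂x (-2*x - 2*y + 3) - ∂/∂y (2*y) + ∂/∂z (4*z).
Each of these terms simplifies to sums of mixed partials that cancel in pairs. The result is 0 (by equality of mixed partials for smooth functions — Schwarz / Clairaut).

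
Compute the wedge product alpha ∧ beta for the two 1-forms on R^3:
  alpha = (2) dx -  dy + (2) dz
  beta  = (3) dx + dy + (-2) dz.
alpha ∧ beta = (5) dx ∧ dy + (-10) dx ∧ dz

Distribute the wedge, using dx_i ∧ dx_j = -dx_j ∧ dx_i and dx_i ∧ dx_i = 0. For each pair (i, j) with i < j, the coefficient of dx_i ∧ dx_j in alpha ∧ beta is (alpha_i * beta_j - alpha_j * beta_i). Collecting: alpha ∧ beta = (5) dx ∧ dy + (-10) dx ∧ dz.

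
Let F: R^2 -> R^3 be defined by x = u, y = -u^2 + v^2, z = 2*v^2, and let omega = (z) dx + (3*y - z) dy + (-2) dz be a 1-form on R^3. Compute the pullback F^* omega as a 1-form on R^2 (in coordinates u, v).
F^* omega = (6*u^3 - 2*u*v^2 + 2*v^2) du + (2*v*(-3*u^2 + v^2 - 4)) dv

Using F^*(f dg) = (f ∘ F) d(g ∘ F), substitute each coordinate x_i by F_i(u, v) in f_i, and replace dx_i by d F_i = (∂F_i/∂u) du + (∂F_i/∂v) dv.
  For the x component: f_1(F) = 2*v^2; d F_1 = (1) du + (0) dv
  For the y component: f_2(F) = -3*u^2 + v^2; d F_2 = (-2*u) du + (2*v) dv
  For the z component: f_3(F) = -2; d F_3 = (0) du + (4*v) dv
Combining and collecting du, dv coefficients:
  coeff of du: 6*u^3 - 2*u*v^2 + 2*v^2
  coeff of dv: 2*v*(-3*u^2 + v^2 - 4)
F^* omega = (6*u^3 - 2*u*v^2 + 2*v^2) du + (2*v*(-3*u^2 + v^2 - 4)) dv.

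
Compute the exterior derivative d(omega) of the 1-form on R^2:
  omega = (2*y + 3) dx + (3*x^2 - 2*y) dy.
d(omega) = (6*x - 2) dx ∧ dy

For a 1-form omega = sum_i f_i dx_i, the exterior derivative is
  d(omega) = sum_{i < j} (∂f_j/∂x_i - ∂f_i/∂x_j) dx_i ∧ dx_j.
  coefficient of dx ∧ dy: ∂f_2/∂x - ∂f_1/∂y = ∂(3*x^2 - 2*y)/∂x - ∂(2*y + 3)/∂y = 6*x - 2
Assembling: d(omega) = (6*x - 2) dx ∧ dy.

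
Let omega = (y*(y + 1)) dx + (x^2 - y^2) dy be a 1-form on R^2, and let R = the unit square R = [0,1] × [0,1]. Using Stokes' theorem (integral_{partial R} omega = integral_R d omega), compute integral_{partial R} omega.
integral_(partial R) omega = -1

Stokes: integral_partial_R omega = integral_R d omega with d omega = (∂Q/∂x - ∂P/∂y) dx ∧ dy.
  ∂Q/∂x = 2*x
  ∂P/∂y = 2*y + 1
  integrand = ∂Q/∂x - ∂P/∂y = 2*x - 2*y - 1.
Integrating over R: integral_0^1 integral_0^1 (2*x - 2*y - 1) dx dy = -1.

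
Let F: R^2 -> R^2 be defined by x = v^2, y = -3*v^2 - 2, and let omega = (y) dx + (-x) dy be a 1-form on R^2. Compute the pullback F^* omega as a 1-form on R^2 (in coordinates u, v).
F^* omega = (-4*v) dv

Using F^*(f dg) = (f ∘ F) d(g ∘ F), substitute each coordinate x_i by F_i(u, v) in f_i, and replace dx_i by d F_i = (∂F_i/∂u) du + (∂F_i/∂v) dv.
  For the x component: f_1(F) = -3*v^2 - 2; d F_1 = (0) du + (2*v) dv
  For the y component: f_2(F) = -v^2; d F_2 = (0) du + (-6*v) dv
Combining and collecting du, dv coefficients:
  coeff of du: 0
  coeff of dv: -4*v
F^* omega = (-4*v) dv.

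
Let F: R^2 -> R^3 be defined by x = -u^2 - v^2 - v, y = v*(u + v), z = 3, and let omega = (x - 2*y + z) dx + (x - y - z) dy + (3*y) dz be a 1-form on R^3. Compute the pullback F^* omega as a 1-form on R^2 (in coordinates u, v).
F^* omega = (2*u^3 + 3*u^2*v + 5*u*v^2 + 2*u*v - 6*u - 2*v^3 - v^2 - 3*v) du + (-u^3 - u^2*v + u^2 + u*v - 3*u + 2*v^3 + 3*v^2 - 11*v - 3) dv

Using F^*(f dg) = (f ∘ F) d(g ∘ F), substitute each coordinate x_i by F_i(u, v) in f_i, and replace dx_i by d F_i = (∂F_i/∂u) du + (∂F_i/∂v) dv.
  For the x component: f_1(F) = -u^2 - 2*u*v - 3*v^2 - v + 3; d F_1 = (-2*u) du + (-2*v - 1) dv
  For the y component: f_2(F) = -u^2 - u*v - 2*v^2 - v - 3; d F_2 = (v) du + (u + 2*v) dv
  For the z component: f_3(F) = 3*v*(u + v); d F_3 = (0) du + (0) dv
Combining and collecting du, dv coefficients:
  coeff of du: 2*u^3 + 3*u^2*v + 5*u*v^2 + 2*u*v - 6*u - 2*v^3 - v^2 - 3*v
  coeff of dv: -u^3 - u^2*v + u^2 + u*v - 3*u + 2*v^3 + 3*v^2 - 11*v - 3
F^* omega = (2*u^3 + 3*u^2*v + 5*u*v^2 + 2*u*v - 6*u - 2*v^3 - v^2 - 3*v) du + (-u^3 - u^2*v + u^2 + u*v - 3*u + 2*v^3 + 3*v^2 - 11*v - 3) dv.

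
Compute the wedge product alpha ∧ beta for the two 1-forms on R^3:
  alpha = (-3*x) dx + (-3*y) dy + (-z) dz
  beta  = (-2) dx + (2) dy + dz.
alpha ∧ beta = (-6*x - 6*y) dx ∧ dy + (-3*x - 2*z) dx ∧ dz + (-3*y + 2*z) dy ∧ dz

Distribute the wedge, using dx_i ∧ dx_j = -dx_j ∧ dx_i and dx_i ∧ dx_i = 0. For each pair (i, j) with i < j, the coefficient of dx_i ∧ dx_j in alpha ∧ beta is (alpha_i * beta_j - alpha_j * beta_i). Collecting: alpha ∧ beta = (-6*x - 6*y) dx ∧ dy + (-3*x - 2*z) dx ∧ dz + (-3*y + 2*z) dy ∧ dz.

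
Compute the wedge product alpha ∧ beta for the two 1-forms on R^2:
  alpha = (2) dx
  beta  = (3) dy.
alpha ∧ beta = (6) dx ∧ dy

Distribute the wedge, using dx_i ∧ dx_j = -dx_j ∧ dx_i and dx_i ∧ dx_i = 0. For each pair (i, j) with i < j, the coefficient of dx_i ∧ dx_j in alpha ∧ beta is (alpha_i * beta_j - alpha_j * beta_i). Collecting: alpha ∧ beta = (6) dx ∧ dy.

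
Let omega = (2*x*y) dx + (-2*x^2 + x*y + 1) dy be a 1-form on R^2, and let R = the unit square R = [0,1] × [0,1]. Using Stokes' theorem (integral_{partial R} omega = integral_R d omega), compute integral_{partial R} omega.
integral_(partial R) omega = -5/2

Stokes: integral_partial_R omega = integral_R d omega with d omega = (∂Q/∂x - ∂P/∂y) dx ∧ dy.
  ∂Q/∂x = -4*x + y
  ∂P/∂y = 2*x
  integrand = ∂Q/∂x - ∂P/∂y = -6*x + y.
Integrating over R: integral_0^1 integral_0^1 (-6*x + y) dx dy = -5/2.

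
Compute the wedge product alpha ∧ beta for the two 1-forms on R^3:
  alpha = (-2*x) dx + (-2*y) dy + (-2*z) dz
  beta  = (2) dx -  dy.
alpha ∧ beta = (2*x + 4*y) dx ∧ dy + (4*z) dx ∧ dz + (-2*z) dy ∧ dz

Distribute the wedge, using dx_i ∧ dx_j = -dx_j ∧ dx_i and dx_i ∧ dx_i = 0. For each pair (i, j) with i < j, the coefficient of dx_i ∧ dx_j in alpha ∧ beta is (alpha_i * beta_j - alpha_j * beta_i). Collecting: alpha ∧ beta = (2*x + 4*y) dx ∧ dy + (4*z) dx ∧ dz + (-2*z) dy ∧ dz.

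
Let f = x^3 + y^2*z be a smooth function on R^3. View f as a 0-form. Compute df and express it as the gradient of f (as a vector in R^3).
df = (3*x^2) dx + (2*y*z) dy + (y^2) dz; grad f = (3*x^2, 2*y*z, y^2)

For a 0-form f, d f = (∂f/∂x) dx + (∂f/∂y) dy + (∂f/∂z) dz. The components of the vector representation are exactly the entries of grad f in Cartesian coordinates:
  ∂f/∂x = 3*x^2
  ∂f/∂y = 2*y*z
  ∂f/∂z = y^2.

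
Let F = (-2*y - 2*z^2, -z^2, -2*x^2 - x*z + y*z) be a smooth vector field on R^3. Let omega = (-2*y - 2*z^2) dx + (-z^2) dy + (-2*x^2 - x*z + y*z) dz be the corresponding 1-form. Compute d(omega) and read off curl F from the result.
d(omega) = (3*z) dy ∧ dz + (4*x - 3*z) dz ∧ dx + (2) dx ∧ dy; curl F = (3*z, 4*x - 3*z, 2)

d omega = sum_{i<j} (∂f_j/∂x_i - ∂f_i/∂x_j) dx_i ∧ dx_j. Under the identification (dy ∧ dz, dz ∧ dx, dx ∧ dy) ↔ (e_x, e_y, e_z), the coefficients are exactly the components of curl F. Compute:
  ∂R/∂y - ∂Q/∂z = (z) - (-2*z) = 3*z
  ∂P/∂z - ∂R/∂x = (-4*z) - (-4*x - z) = 4*x - 3*z
  ∂Q/∂x - ∂P/∂y = (0) - (-2) = 2.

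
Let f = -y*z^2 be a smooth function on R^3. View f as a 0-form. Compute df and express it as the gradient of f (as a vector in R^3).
df = (0) dx + (-z^2) dy + (-2*y*z) dz; grad f = (0, -z^2, -2*y*z)

For a 0-form f, d f = (∂f/∂x) dx + (∂f/∂y) dy + (∂f/∂z) dz. The components of the vector representation are exactly the entries of grad f in Cartesian coordinates:
  ∂f/∂x = 0
  ∂f/∂y = -z^2
  ∂f/∂z = -2*y*z.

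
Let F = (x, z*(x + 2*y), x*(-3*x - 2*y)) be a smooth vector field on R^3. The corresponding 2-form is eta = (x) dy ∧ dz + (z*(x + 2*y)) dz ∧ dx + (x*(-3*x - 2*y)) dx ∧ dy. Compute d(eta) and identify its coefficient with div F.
d(eta) = (2*z + 1) dx ∧ dy ∧ dz; div F = 2*z + 1

For a 2-form in R^3 of the form above, applying d gives a 3-form with coefficient ∂P/∂x + ∂Q/∂y + ∂R/∂z:
  ∂P/∂x = 1
  ∂Q/∂y = 2*z
  ∂R/∂z = 0
Sum = 2*z + 1, which is exactly div F.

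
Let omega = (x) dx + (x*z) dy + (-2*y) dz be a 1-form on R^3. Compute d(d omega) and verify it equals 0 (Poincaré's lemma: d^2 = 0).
d(d omega) = 0

Step 1: d omega = sum_{i<j} (∂f_j/∂x_i - ∂f_i/∂x_j) dx_i ∧ dx_j:
  coeff of dx ∧ dy: z
  coeff of dx ∧ dz: 0
  coeff of dy ∧ dz: -x - 2
Step 2: Apply d again to each 2-form coefficient. The only possible 3-form in R^3 is dx ∧ dy ∧ dz, with coefficient
  ∂(coeff of dy∧dz)/∂x - ∂(coeff of dx∧dz)/∂y + ∂(coeff of dx∧dy)/∂z
  = ∂/∂x (-x - 2) - ∂/∂y (0) + ∂/∂z (z).
Each of these terms simplifies to sums of mixed partials that cancel in pairs. The result is 0 (by equality of mixed partials for smooth functions — Schwarz / Clairaut).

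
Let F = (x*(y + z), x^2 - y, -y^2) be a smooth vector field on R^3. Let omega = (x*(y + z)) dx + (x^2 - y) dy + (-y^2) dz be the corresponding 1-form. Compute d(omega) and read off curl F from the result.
d(omega) = (-2*y) dy ∧ dz + (x) dz ∧ dx + (x) dx ∧ dy; curl F = (-2*y, x, x)

d omega = sum_{i<j} (∂f_j/∂x_i - ∂f_i/∂x_j) dx_i ∧ dx_j. Under the identification (dy ∧ dz, dz ∧ dx, dx ∧ dy) ↔ (e_x, e_y, e_z), the coefficients are exactly the components of curl F. Compute:
  ∂R/∂y - ∂Q/∂z = (-2*y) - (0) = -2*y
  ∂P/∂z - ∂R/∂x = (x) - (0) = x
  ∂Q/∂x - ∂P/∂y = (2*x) - (x) = x.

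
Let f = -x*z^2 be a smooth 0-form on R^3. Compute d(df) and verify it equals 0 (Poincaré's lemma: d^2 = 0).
d(df) = 0

Step 1: df = sum_i (∂f/∂x_i) dx_i = (-z^2) dx + (0) dy + (-2*x*z) dz.
Step 2: Apply d again. Using the 1-form formula, the coefficient of dx ∧ dy in d(df) is ∂^2 f/∂x ∂y - ∂^2 f/∂y ∂x = (0) - (0) = 0 (equality of mixed partials for smooth f).
Similarly for dx ∧ dz and dy ∧ dz — all coefficients vanish. So d(df) = 0.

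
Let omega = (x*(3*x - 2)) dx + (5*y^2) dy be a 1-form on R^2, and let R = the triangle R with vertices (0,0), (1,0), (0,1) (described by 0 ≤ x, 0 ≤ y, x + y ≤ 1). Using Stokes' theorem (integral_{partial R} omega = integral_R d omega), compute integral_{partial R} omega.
integral_(partial R) omega = 0

Stokes: integral_partial_R omega = integral_R d omega with d omega = (∂Q/∂x - ∂P/∂y) dx ∧ dy.
  ∂Q/∂x = 0
  ∂P/∂y = 0
  integrand = ∂Q/∂x - ∂P/∂y = 0.
Integrating over R: integral_0^1 integral_0^{1-x} (0) dy dx = 0.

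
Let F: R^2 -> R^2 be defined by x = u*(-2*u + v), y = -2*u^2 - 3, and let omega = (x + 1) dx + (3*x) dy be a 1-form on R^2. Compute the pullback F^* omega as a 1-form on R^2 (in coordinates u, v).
F^* omega = (32*u^3 - 18*u^2*v + u*v^2 - 4*u + v) du + (u*(-2*u^2 + u*v + 1)) dv

Using F^*(f dg) = (f ∘ F) d(g ∘ F), substitute each coordinate x_i by F_i(u, v) in f_i, and replace dx_i by d F_i = (∂F_i/∂u) du + (∂F_i/∂v) dv.
  For the x component: f_1(F) = -2*u^2 + u*v + 1; d F_1 = (-4*u + v) du + (u) dv
  For the y component: f_2(F) = 3*u*(-2*u + v); d F_2 = (-4*u) du + (0) dv
Combining and collecting du, dv coefficients:
  coeff of du: 32*u^3 - 18*u^2*v + u*v^2 - 4*u + v
  coeff of dv: u*(-2*u^2 + u*v + 1)
F^* omega = (32*u^3 - 18*u^2*v + u*v^2 - 4*u + v) du + (u*(-2*u^2 + u*v + 1)) dv.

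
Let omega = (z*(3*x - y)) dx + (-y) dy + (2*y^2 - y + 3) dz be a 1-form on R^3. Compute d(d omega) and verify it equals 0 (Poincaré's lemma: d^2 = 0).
d(d omega) = 0

Step 1: d omega = sum_{i<j} (∂f_j/∂x_i - ∂f_i/∂x_j) dx_i ∧ dx_j:
  coeff of dx ∧ dy: z
  coeff of dx ∧ dz: -3*x + y
  coeff of dy ∧ dz: 4*y - 1
Step 2: Apply d again to each 2-form coefficient. The only possible 3-form in R^3 is dx ∧ dy ∧ dz, with coefficient
  ∂(coeff of dy∧dz)/∂x - ∂(coeff of dx∧dz)/∂y + ∂(coeff of dx∧dy)/∂z
  = ∂/∂x (4*y - 1) - ∂/∂y (-3*x + y) + ∂/∂z (z).
Each of these terms simplifies to sums of mixed partials that cancel in pairs. The result is 0 (by equality of mixed partials for smooth functions — Schwarz / Clairaut).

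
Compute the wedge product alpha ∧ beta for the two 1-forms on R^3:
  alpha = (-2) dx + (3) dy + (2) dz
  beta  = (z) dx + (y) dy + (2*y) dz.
alpha ∧ beta = (-2*y - 3*z) dx ∧ dy + (-4*y - 2*z) dx ∧ dz + (4*y) dy ∧ dz

Distribute the wedge, using dx_i ∧ dx_j = -dx_j ∧ dx_i and dx_i ∧ dx_i = 0. For each pair (i, j) with i < j, the coefficient of dx_i ∧ dx_j in alpha ∧ beta is (alpha_i * beta_j - alpha_j * beta_i). Collecting: alpha ∧ beta = (-2*y - 3*z) dx ∧ dy + (-4*y - 2*z) dx ∧ dz + (4*y) dy ∧ dz.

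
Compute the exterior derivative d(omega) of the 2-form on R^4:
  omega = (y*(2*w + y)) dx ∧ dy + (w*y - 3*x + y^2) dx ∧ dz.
d(omega) = (2*y) dx ∧ dy ∧ dw + (-w - 2*y) dx ∧ dy ∧ dz + (y) dx ∧ dz ∧ dw

For a 2-form omega = sum_{i<j} g_{ij} dx_i ∧ dx_j, the exterior derivative is
  d(omega) = sum_{i<j} d(g_{ij}) ∧ dx_i ∧ dx_j = sum_{i<j, k} (∂g_{ij}/∂x_k) dx_k ∧ dx_i ∧ dx_j.
Expand each term, using dx_k ∧ dx_i ∧ dx_j = sgn(permutation) dx_{(a)} ∧ dx_{(b)} ∧ dx_{(c)} with (a < b < c) sorted:
  d(y*(2*w + y)) includes (∂/∂w)(y*(2*w + y)) dw = (2*y) dw, which multiplied by dx ∧ dy gives (2*y) dx ∧ dy ∧ dw
  d(w*y - 3*x + y^2) includes (∂/∂y)(w*y - 3*x + y^2) dy = (w + 2*y) dy, which multiplied by dx ∧ dz gives (-w - 2*y) dx ∧ dy ∧ dz
  d(w*y - 3*x + y^2) includes (∂/∂w)(w*y - 3*x + y^2) dw = (y) dw, which multiplied by dx ∧ dz gives (y) dx ∧ dz ∧ dw
Collecting like 3-forms: d(omega) = (2*y) dx ∧ dy ∧ dw + (-w - 2*y) dx ∧ dy ∧ dz + (y) dx ∧ dz ∧ dw.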